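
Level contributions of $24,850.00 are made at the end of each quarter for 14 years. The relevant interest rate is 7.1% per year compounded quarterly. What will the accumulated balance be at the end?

$2,349,991.25

This is an ordinary annuity: 56 deposits of $24,850.00 at the end of each quarter.
Periodic rate r = 0.071/4 per quarter; n is counted in quarters.
FV = PMT × [((1+r)^n − 1)/r] = 24,850 × [(1+r)^56 − 1] / r = $2,349,991.25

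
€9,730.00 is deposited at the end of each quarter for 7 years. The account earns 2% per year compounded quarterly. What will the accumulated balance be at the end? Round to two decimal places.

This is an ordinary annuity: 28 deposits of €9,730.00 at the end of each quarter.
Periodic rate r = 0.02/4 per quarter; n is counted in quarters.
FV = PMT × [((1+r)^n − 1)/r] = 9,730 × [(1+r)^28 − 1] / r = €291,652.10

€291,652.10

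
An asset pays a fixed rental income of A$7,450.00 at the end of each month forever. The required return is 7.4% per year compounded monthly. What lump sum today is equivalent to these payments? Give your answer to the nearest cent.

A$1,208,108.11

Periodic rate r = 0.074/12 per month.
Level perpetuity: PV = PMT / r = 7,450 / (0.074/12) = A$1,208,108.11.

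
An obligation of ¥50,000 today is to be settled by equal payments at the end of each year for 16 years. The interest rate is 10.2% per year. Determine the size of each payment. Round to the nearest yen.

Level ordinary annuity; solve PV = PMT × [(1 − (1+r)^−n)/r] for PMT.
Periodic rate r = 0.102 per year.
With n = 16: PMT = 50,000 / ([(1 − (1+r)^−n)/r]) = ¥6,467

¥6,467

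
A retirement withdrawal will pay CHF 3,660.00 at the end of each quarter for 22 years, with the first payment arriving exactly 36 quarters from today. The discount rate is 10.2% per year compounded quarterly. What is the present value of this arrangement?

Ordinary annuity of 88 payments, first payment at period 36.
Periodic rate r = 0.102/4 per quarter; n is counted in quarters.
The ordinary-annuity PV formula values the stream one period before the first payment (period 35); discount that back 35 periods:
PV₀ = 3,660 × [1 − (1+r)^−88] / r × (1+r)^−35 = CHF 52,971.42

CHF 52,971.42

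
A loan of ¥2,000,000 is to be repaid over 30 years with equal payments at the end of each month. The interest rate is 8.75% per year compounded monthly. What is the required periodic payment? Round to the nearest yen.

¥15,734

Level ordinary annuity; solve PV = PMT × [(1 − (1+r)^−n)/r] for PMT.
Periodic rate r = 0.0875/12 per month; n is counted in months.
With n = 360: PMT = 2,000,000 / ([(1 − (1+r)^−n)/r]) = ¥15,734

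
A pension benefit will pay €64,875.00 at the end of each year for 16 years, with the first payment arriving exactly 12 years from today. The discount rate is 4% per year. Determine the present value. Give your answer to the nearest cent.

€491,045.95

Ordinary annuity of 16 payments, first payment at period 12.
Periodic rate r = 0.04 per year.
The ordinary-annuity PV formula values the stream one period before the first payment (period 11); discount that back 11 periods:
PV₀ = 64,875 × [1 − (1+r)^−16] / r × (1+r)^−11 = €491,045.95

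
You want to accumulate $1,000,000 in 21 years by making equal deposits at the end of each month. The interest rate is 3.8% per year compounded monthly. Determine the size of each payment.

Level ordinary annuity; solve FV = PMT × [((1+r)^n − 1)/r] for PMT.
Periodic rate r = 0.038/12 per month; n is counted in months.
With n = 252: PMT = 1,000,000 / ([((1+r)^n − 1)/r]) = $2,599.26

$2,599.26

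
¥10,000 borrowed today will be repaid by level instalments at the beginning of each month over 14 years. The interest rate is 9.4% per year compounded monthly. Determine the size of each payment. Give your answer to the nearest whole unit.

Level annuity due; solve PV = PMT × [(1 − (1+r)^−n)/r] × (1+r) for PMT.
Periodic rate r = 0.094/12 per month; n is counted in months.
With n = 168: PMT = 10,000 / ([(1 − (1+r)^−n)/r] × (1+r)) = ¥106

¥106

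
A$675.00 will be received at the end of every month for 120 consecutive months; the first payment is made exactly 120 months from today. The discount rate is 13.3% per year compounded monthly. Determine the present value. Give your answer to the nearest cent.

A$12,034.66

Ordinary annuity of 120 payments, first payment at period 120.
Periodic rate r = 0.133/12 per month; n is counted in months.
The ordinary-annuity PV formula values the stream one period before the first payment (period 119); discount that back 119 periods:
PV₀ = 675 × [1 − (1+r)^−120] / r × (1+r)^−119 = A$12,034.66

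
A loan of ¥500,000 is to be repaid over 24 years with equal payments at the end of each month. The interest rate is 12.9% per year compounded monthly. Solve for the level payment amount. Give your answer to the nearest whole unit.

¥5,634

Level ordinary annuity; solve PV = PMT × [(1 − (1+r)^−n)/r] for PMT.
Periodic rate r = 0.129/12 per month; n is counted in months.
With n = 288: PMT = 500,000 / ([(1 − (1+r)^−n)/r]) = ¥5,634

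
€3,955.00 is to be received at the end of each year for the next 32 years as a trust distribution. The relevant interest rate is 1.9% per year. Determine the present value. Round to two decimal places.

€94,180.43

This is an ordinary annuity: 32 payments of €3,955.00 at the end of each year.
Periodic rate r = 0.019 per year.
PV = PMT × [(1 − (1+r)^−n)/r] = 3,955 × [1 − (1+r)^−32] / r = €94,180.43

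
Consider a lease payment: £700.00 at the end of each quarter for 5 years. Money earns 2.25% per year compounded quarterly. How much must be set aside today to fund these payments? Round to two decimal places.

£13,206.16

This is an ordinary annuity: 20 payments of £700.00 at the end of each quarter.
Periodic rate r = 0.0225/4 per quarter; n is counted in quarters.
PV = PMT × [(1 − (1+r)^−n)/r] = 700 × [1 − (1+r)^−20] / r = £13,206.16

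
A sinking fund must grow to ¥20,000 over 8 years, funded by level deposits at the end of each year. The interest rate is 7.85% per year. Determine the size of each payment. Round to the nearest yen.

¥1,891

Level ordinary annuity; solve FV = PMT × [((1+r)^n − 1)/r] for PMT.
Periodic rate r = 0.0785 per year.
With n = 8: PMT = 20,000 / ([((1+r)^n − 1)/r]) = ¥1,891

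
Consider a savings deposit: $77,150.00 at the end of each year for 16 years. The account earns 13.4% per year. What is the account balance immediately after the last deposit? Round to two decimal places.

$3,729,916.43

This is an ordinary annuity: 16 deposits of $77,150.00 at the end of each year.
Periodic rate r = 0.134 per year.
FV = PMT × [((1+r)^n − 1)/r] = 77,150 × [(1+r)^16 − 1] / r = $3,729,916.43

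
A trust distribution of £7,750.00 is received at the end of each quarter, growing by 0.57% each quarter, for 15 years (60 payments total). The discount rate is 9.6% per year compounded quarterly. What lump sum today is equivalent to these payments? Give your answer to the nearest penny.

Periodic rate r = 0.096/4 per quarter; n is counted in quarters.
Growing ordinary annuity: PV = PMT₁ × [1 − ((1+g)/(1+r))^n] / (r − g) = 7,750 × [1 − ((1+0.0057)/(1+r))^60] / (r − 0.0057) = £279,961.47.

£279,961.47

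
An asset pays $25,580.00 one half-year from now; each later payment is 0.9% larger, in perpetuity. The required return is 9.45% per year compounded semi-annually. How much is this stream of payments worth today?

$668,758.17

Periodic rate r = 0.0945/2 per half-year.
Growing perpetuity (Gordon): PV = PMT₁ / (r − g) = 25,580 / (r − 0.009) = $668,758.17.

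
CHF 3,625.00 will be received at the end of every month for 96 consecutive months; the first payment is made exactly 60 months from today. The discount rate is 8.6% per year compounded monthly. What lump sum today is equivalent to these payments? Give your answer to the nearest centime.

Ordinary annuity of 96 payments, first payment at period 60.
Periodic rate r = 0.086/12 per month; n is counted in months.
The ordinary-annuity PV formula values the stream one period before the first payment (period 59); discount that back 59 periods:
PV₀ = 3,625 × [1 − (1+r)^−96] / r × (1+r)^−59 = CHF 164,685.46

CHF 164,685.46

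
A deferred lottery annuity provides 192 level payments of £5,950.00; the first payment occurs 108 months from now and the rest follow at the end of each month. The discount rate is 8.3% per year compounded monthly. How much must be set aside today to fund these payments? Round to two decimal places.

£301,910.16

Ordinary annuity of 192 payments, first payment at period 108.
Periodic rate r = 0.083/12 per month; n is counted in months.
The ordinary-annuity PV formula values the stream one period before the first payment (period 107); discount that back 107 periods:
PV₀ = 5,950 × [1 − (1+r)^−192] / r × (1+r)^−107 = £301,910.16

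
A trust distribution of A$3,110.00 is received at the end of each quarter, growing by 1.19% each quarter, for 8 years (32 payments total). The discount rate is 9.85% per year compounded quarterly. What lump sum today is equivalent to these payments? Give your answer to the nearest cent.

Periodic rate r = 0.0985/4 per quarter; n is counted in quarters.
Growing ordinary annuity: PV = PMT₁ × [1 − ((1+g)/(1+r))^n] / (r − g) = 3,110 × [1 − ((1+0.0119)/(1+r))^32] / (r − 0.0119) = A$80,558.00.

A$80,558.00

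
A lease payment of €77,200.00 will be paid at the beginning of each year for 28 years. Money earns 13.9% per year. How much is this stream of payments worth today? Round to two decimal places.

This is an annuity due: 28 payments of €77,200.00 at the beginning of each year.
Periodic rate r = 0.139 per year.
PV = PMT × [(1 − (1+r)^−n)/r] × (1+r) = 77,200 × [1 − (1+r)^−28] / r × (1+r) = €616,058.48

€616,058.48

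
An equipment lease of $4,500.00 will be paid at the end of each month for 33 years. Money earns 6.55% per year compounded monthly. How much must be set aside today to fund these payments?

$728,933.15

This is an ordinary annuity: 396 payments of $4,500.00 at the end of each month.
Periodic rate r = 0.0655/12 per month; n is counted in months.
PV = PMT × [(1 − (1+r)^−n)/r] = 4,500 × [1 − (1+r)^−396] / r = $728,933.15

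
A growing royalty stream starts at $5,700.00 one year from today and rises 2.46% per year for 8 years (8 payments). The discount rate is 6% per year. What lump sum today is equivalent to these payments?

Periodic rate r = 0.06 per year.
Growing ordinary annuity: PV = PMT₁ × [1 − ((1+g)/(1+r))^n] / (r − g) = 5,700 × [1 − ((1+0.0246)/(1+r))^8] / (r − 0.0246) = $38,312.73.

$38,312.73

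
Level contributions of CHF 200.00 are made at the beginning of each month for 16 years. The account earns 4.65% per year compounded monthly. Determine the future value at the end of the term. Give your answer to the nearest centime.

CHF 57,062.20

This is an annuity due: 192 deposits of CHF 200.00 at the beginning of each month.
Periodic rate r = 0.0465/12 per month; n is counted in months.
FV = PMT × [((1+r)^n − 1)/r] × (1+r) = 200 × [(1+r)^192 − 1] / r × (1+r) = CHF 57,062.20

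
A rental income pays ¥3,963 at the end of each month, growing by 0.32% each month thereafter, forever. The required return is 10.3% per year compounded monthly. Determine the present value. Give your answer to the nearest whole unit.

¥736,161

Periodic rate r = 0.103/12 per month.
Growing perpetuity (Gordon): PV = PMT₁ / (r − g) = 3,963 / (r − 0.0032) = ¥736,161.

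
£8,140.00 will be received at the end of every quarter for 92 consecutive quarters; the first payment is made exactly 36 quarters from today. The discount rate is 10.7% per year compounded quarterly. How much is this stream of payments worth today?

Ordinary annuity of 92 payments, first payment at period 36.
Periodic rate r = 0.107/4 per quarter; n is counted in quarters.
The ordinary-annuity PV formula values the stream one period before the first payment (period 35); discount that back 35 periods:
PV₀ = 8,140 × [1 − (1+r)^−92] / r × (1+r)^−35 = £110,142.97

£110,142.97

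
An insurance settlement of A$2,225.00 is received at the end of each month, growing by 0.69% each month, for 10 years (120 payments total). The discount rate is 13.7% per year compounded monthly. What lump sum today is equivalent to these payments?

Periodic rate r = 0.137/12 per month; n is counted in months.
Growing ordinary annuity: PV = PMT₁ × [1 − ((1+g)/(1+r))^n] / (r − g) = 2,225 × [1 − ((1+0.0069)/(1+r))^120] / (r − 0.0069) = A$204,707.66.

A$204,707.66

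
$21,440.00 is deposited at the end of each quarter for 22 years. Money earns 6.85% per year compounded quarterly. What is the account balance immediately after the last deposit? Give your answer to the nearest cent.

This is an ordinary annuity: 88 deposits of $21,440.00 at the end of each quarter.
Periodic rate r = 0.0685/4 per quarter; n is counted in quarters.
FV = PMT × [((1+r)^n − 1)/r] = 21,440 × [(1+r)^88 − 1] / r = $4,326,756.76

$4,326,756.76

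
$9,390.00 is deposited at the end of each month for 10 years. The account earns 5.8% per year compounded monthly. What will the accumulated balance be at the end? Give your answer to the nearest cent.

This is an ordinary annuity: 120 deposits of $9,390.00 at the end of each month.
Periodic rate r = 0.058/12 per month; n is counted in months.
FV = PMT × [((1+r)^n − 1)/r] = 9,390 × [(1+r)^120 − 1] / r = $1,522,238.38

$1,522,238.38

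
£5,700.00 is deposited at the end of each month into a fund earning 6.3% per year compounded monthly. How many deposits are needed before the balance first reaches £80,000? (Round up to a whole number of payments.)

14 payments

Periodic rate r = 0.063/12 per month; n is counted in months.
Ordinary annuity FV: 80,000 = 5,700 × [((1+r)^n − 1)/r].
(1+r)^n = 1 + 80,000 × r / 5,700, so n = ln(1 + 80,000·r/5,700) / ln(1+r) = 13.58.
Round up to a whole number of payments: n = 14.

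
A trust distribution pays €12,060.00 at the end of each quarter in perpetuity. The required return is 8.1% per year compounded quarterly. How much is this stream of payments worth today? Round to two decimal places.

Periodic rate r = 0.081/4 per quarter.
Level perpetuity: PV = PMT / r = 12,060 / (0.081/4) = €595,555.56.

€595,555.56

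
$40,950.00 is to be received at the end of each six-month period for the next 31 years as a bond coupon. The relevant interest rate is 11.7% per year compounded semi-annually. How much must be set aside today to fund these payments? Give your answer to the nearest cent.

This is an ordinary annuity: 62 payments of $40,950.00 at the end of each six-month period.
Periodic rate r = 0.117/2 per half-year; n is counted in half-years.
PV = PMT × [(1 − (1+r)^−n)/r] = 40,950 × [1 − (1+r)^−62] / r = $679,381.14

$679,381.14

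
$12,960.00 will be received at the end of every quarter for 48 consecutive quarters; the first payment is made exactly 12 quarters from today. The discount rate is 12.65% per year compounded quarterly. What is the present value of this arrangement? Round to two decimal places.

$225,679.79

Ordinary annuity of 48 payments, first payment at period 12.
Periodic rate r = 0.1265/4 per quarter; n is counted in quarters.
The ordinary-annuity PV formula values the stream one period before the first payment (period 11); discount that back 11 periods:
PV₀ = 12,960 × [1 − (1+r)^−48] / r × (1+r)^−11 = $225,679.79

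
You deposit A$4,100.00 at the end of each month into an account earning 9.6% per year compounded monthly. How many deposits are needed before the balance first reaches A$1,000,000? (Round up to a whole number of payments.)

136 payments

Periodic rate r = 0.096/12 per month; n is counted in months.
Ordinary annuity FV: 1,000,000 = 4,100 × [((1+r)^n − 1)/r].
(1+r)^n = 1 + 1,000,000 × r / 4,100, so n = ln(1 + 1,000,000·r/4,100) / ln(1+r) = 135.82.
Round up to a whole number of payments: n = 136.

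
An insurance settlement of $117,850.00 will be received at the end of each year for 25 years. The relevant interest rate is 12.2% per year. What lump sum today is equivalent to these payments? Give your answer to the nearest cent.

$911,640.02

This is an ordinary annuity: 25 payments of $117,850.00 at the end of each year.
Periodic rate r = 0.122 per year.
PV = PMT × [(1 − (1+r)^−n)/r] = 117,850 × [1 − (1+r)^−25] / r = $911,640.02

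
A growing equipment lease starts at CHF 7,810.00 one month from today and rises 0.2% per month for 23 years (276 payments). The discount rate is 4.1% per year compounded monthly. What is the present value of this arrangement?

Periodic rate r = 0.041/12 per month; n is counted in months.
Growing ordinary annuity: PV = PMT₁ × [1 − ((1+g)/(1+r))^n] / (r − g) = 7,810 × [1 − ((1+0.002)/(1+r))^276] / (r − 0.002) = CHF 1,780,157.30.

CHF 1,780,157.30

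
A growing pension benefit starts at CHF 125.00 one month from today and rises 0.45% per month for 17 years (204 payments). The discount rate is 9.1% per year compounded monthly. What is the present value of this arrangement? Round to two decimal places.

Periodic rate r = 0.091/12 per month; n is counted in months.
Growing ordinary annuity: PV = PMT₁ × [1 − ((1+g)/(1+r))^n] / (r − g) = 125 × [1 − ((1+0.0045)/(1+r))^204] / (r − 0.0045) = CHF 18,845.59.

CHF 18,845.59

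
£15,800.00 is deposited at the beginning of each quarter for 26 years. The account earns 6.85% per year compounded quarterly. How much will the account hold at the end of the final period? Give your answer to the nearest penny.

£4,548,522.89

This is an annuity due: 104 deposits of £15,800.00 at the beginning of each quarter.
Periodic rate r = 0.0685/4 per quarter; n is counted in quarters.
FV = PMT × [((1+r)^n − 1)/r] × (1+r) = 15,800 × [(1+r)^104 − 1] / r × (1+r) = £4,548,522.89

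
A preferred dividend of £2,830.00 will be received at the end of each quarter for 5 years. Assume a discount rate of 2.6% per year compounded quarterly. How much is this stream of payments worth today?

£52,914.51

This is an ordinary annuity: 20 payments of £2,830.00 at the end of each quarter.
Periodic rate r = 0.026/4 per quarter; n is counted in quarters.
PV = PMT × [(1 − (1+r)^−n)/r] = 2,830 × [1 − (1+r)^−20] / r = £52,914.51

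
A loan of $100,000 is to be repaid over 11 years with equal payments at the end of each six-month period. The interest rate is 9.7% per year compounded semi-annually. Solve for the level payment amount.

Level ordinary annuity; solve PV = PMT × [(1 − (1+r)^−n)/r] for PMT.
Periodic rate r = 0.097/2 per half-year; n is counted in half-years.
With n = 22: PMT = 100,000 / ([(1 − (1+r)^−n)/r]) = $7,493.50

$7,493.50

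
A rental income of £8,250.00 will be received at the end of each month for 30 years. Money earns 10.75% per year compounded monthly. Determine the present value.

This is an ordinary annuity: 360 payments of £8,250.00 at the end of each month.
Periodic rate r = 0.1075/12 per month; n is counted in months.
PV = PMT × [(1 − (1+r)^−n)/r] = 8,250 × [1 − (1+r)^−360] / r = £883,788.40

£883,788.40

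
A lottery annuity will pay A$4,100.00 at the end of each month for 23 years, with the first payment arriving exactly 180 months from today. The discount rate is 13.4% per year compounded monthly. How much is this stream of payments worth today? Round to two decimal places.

A$47,955.45

Ordinary annuity of 276 payments, first payment at period 180.
Periodic rate r = 0.134/12 per month; n is counted in months.
The ordinary-annuity PV formula values the stream one period before the first payment (period 179); discount that back 179 periods:
PV₀ = 4,100 × [1 − (1+r)^−276] / r × (1+r)^−179 = A$47,955.45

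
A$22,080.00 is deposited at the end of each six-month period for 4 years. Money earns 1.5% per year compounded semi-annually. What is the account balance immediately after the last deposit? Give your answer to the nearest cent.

A$181,347.01

This is an ordinary annuity: 8 deposits of A$22,080.00 at the end of each six-month period.
Periodic rate r = 0.015/2 per half-year; n is counted in half-years.
FV = PMT × [((1+r)^n − 1)/r] = 22,080 × [(1+r)^8 − 1] / r = A$181,347.01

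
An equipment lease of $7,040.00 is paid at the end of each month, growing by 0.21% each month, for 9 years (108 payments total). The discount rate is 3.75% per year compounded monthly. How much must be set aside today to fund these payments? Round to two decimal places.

Periodic rate r = 0.0375/12 per month; n is counted in months.
Growing ordinary annuity: PV = PMT₁ × [1 − ((1+g)/(1+r))^n] / (r − g) = 7,040 × [1 − ((1+0.0021)/(1+r))^108] / (r − 0.0021) = $717,973.39.

$717,973.39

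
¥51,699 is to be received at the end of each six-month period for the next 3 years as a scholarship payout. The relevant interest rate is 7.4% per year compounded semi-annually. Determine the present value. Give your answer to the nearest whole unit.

¥273,680

This is an ordinary annuity: 6 payments of ¥51,699 at the end of each six-month period.
Periodic rate r = 0.074/2 per half-year; n is counted in half-years.
PV = PMT × [(1 − (1+r)^−n)/r] = 51,699 × [1 − (1+r)^−6] / r = ¥273,680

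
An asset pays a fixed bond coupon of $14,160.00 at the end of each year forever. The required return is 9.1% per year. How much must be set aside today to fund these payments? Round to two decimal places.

$155,604.40

Periodic rate r = 0.091 per year.
Level perpetuity: PV = PMT / r = 14,160 / (0.091) = $155,604.40.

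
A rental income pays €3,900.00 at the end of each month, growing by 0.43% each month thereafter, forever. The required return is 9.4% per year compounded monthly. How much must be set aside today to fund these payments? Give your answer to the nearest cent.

Periodic rate r = 0.094/12 per month.
Growing perpetuity (Gordon): PV = PMT₁ / (r − g) = 3,900 / (r − 0.0043) = €1,103,773.58.

€1,103,773.58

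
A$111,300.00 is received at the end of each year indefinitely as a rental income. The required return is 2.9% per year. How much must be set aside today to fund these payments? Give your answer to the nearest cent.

Periodic rate r = 0.029 per year.
Level perpetuity: PV = PMT / r = 111,300 / (0.029) = A$3,837,931.03.

A$3,837,931.03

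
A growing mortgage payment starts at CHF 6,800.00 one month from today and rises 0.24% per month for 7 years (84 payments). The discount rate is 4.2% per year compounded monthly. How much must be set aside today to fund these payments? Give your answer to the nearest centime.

Periodic rate r = 0.042/12 per month; n is counted in months.
Growing ordinary annuity: PV = PMT₁ × [1 − ((1+g)/(1+r))^n] / (r − g) = 6,800 × [1 − ((1+0.0024)/(1+r))^84] / (r − 0.0024) = CHF 544,072.96.

CHF 544,072.96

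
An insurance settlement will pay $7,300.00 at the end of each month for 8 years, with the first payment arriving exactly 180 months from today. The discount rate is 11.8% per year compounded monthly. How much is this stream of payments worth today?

Ordinary annuity of 96 payments, first payment at period 180.
Periodic rate r = 0.118/12 per month; n is counted in months.
The ordinary-annuity PV formula values the stream one period before the first payment (period 179); discount that back 179 periods:
PV₀ = 7,300 × [1 − (1+r)^−96] / r × (1+r)^−179 = $78,458.10

$78,458.10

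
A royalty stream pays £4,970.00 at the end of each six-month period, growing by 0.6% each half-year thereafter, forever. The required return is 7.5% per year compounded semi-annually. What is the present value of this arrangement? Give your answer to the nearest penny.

£157,777.78

Periodic rate r = 0.075/2 per half-year.
Growing perpetuity (Gordon): PV = PMT₁ / (r − g) = 4,970 / (r − 0.006) = £157,777.78.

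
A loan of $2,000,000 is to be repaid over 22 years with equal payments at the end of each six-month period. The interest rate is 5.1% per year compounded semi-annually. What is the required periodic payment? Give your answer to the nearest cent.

$76,146.77

Level ordinary annuity; solve PV = PMT × [(1 − (1+r)^−n)/r] for PMT.
Periodic rate r = 0.051/2 per half-year; n is counted in half-years.
With n = 44: PMT = 2,000,000 / ([(1 − (1+r)^−n)/r]) = $76,146.77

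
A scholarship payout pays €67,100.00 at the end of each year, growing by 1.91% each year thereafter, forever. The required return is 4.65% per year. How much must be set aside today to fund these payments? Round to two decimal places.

€2,448,905.11

Periodic rate r = 0.0465 per year.
Growing perpetuity (Gordon): PV = PMT₁ / (r − g) = 67,100 / (r − 0.0191) = €2,448,905.11.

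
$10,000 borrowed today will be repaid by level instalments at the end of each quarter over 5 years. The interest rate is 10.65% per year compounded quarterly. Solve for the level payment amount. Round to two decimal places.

$651.36

Level ordinary annuity; solve PV = PMT × [(1 − (1+r)^−n)/r] for PMT.
Periodic rate r = 0.1065/4 per quarter; n is counted in quarters.
With n = 20: PMT = 10,000 / ([(1 − (1+r)^−n)/r]) = $651.36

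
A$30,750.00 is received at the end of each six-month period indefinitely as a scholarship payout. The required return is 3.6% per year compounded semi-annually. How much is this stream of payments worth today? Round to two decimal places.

A$1,708,333.33

Periodic rate r = 0.036/2 per half-year.
Level perpetuity: PV = PMT / r = 30,750 / (0.036/2) = A$1,708,333.33.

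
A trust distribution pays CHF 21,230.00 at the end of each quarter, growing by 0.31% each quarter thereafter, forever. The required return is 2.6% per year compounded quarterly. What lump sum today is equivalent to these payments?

Periodic rate r = 0.026/4 per quarter.
Growing perpetuity (Gordon): PV = PMT₁ / (r − g) = 21,230 / (r − 0.0031) = CHF 6,244,117.65.

CHF 6,244,117.65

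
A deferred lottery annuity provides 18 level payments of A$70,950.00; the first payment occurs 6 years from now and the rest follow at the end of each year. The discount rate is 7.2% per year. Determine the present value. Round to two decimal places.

Ordinary annuity of 18 payments, first payment at period 6.
Periodic rate r = 0.072 per year.
The ordinary-annuity PV formula values the stream one period before the first payment (period 5); discount that back 5 periods:
PV₀ = 70,950 × [1 − (1+r)^−18] / r × (1+r)^−5 = A$496,927.43

A$496,927.43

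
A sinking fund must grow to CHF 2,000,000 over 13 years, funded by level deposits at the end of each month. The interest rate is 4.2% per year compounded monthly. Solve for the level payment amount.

CHF 9,659.32

Level ordinary annuity; solve FV = PMT × [((1+r)^n − 1)/r] for PMT.
Periodic rate r = 0.042/12 per month; n is counted in months.
With n = 156: PMT = 2,000,000 / ([((1+r)^n − 1)/r]) = CHF 9,659.32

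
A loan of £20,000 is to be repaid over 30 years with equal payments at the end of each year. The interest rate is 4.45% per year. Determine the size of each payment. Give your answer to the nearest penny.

Level ordinary annuity; solve PV = PMT × [(1 − (1+r)^−n)/r] for PMT.
Periodic rate r = 0.0445 per year.
With n = 30: PMT = 20,000 / ([(1 − (1+r)^−n)/r]) = £1,220.62

£1,220.62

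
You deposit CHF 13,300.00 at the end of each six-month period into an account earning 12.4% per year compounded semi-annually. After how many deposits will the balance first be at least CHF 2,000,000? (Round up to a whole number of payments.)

39 payments

Periodic rate r = 0.124/2 per half-year; n is counted in half-years.
Ordinary annuity FV: 2,000,000 = 13,300 × [((1+r)^n − 1)/r].
(1+r)^n = 1 + 2,000,000 × r / 13,300, so n = ln(1 + 2,000,000·r/13,300) / ln(1+r) = 38.81.
Round up to a whole number of payments: n = 39.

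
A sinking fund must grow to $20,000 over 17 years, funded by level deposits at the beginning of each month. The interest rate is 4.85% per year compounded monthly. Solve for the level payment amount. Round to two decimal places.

Level annuity due; solve FV = PMT × [((1+r)^n − 1)/r] × (1+r) for PMT.
Periodic rate r = 0.0485/12 per month; n is counted in months.
With n = 204: PMT = 20,000 / ([((1+r)^n − 1)/r] × (1+r)) = $63.05

$63.05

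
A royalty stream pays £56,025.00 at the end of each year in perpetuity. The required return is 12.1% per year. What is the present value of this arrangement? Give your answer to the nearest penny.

£463,016.53

Periodic rate r = 0.121 per year.
Level perpetuity: PV = PMT / r = 56,025 / (0.121) = £463,016.53.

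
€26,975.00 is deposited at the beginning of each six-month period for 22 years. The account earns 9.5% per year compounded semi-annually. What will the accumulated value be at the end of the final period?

€3,988,651.71

This is an annuity due: 44 deposits of €26,975.00 at the beginning of each six-month period.
Periodic rate r = 0.095/2 per half-year; n is counted in half-years.
FV = PMT × [((1+r)^n − 1)/r] × (1+r) = 26,975 × [(1+r)^44 − 1] / r × (1+r) = €3,988,651.71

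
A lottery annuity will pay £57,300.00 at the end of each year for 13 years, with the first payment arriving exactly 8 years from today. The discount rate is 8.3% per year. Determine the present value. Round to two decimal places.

£254,950.64

Ordinary annuity of 13 payments, first payment at period 8.
Periodic rate r = 0.083 per year.
The ordinary-annuity PV formula values the stream one period before the first payment (period 7); discount that back 7 periods:
PV₀ = 57,300 × [1 − (1+r)^−13] / r × (1+r)^−7 = £254,950.64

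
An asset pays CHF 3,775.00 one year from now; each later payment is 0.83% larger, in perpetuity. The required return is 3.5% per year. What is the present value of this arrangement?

CHF 141,385.77

Periodic rate r = 0.035 per year.
Growing perpetuity (Gordon): PV = PMT₁ / (r − g) = 3,775 / (r − 0.0083) = CHF 141,385.77.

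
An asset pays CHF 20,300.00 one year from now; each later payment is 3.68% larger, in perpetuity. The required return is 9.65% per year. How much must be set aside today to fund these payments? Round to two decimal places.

CHF 340,033.50

Periodic rate r = 0.0965 per year.
Growing perpetuity (Gordon): PV = PMT₁ / (r − g) = 20,300 / (r − 0.0368) = CHF 340,033.50.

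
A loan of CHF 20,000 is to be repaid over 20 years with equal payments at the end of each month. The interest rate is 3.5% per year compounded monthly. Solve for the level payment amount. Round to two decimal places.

CHF 115.99

Level ordinary annuity; solve PV = PMT × [(1 − (1+r)^−n)/r] for PMT.
Periodic rate r = 0.035/12 per month; n is counted in months.
With n = 240: PMT = 20,000 / ([(1 − (1+r)^−n)/r]) = CHF 115.99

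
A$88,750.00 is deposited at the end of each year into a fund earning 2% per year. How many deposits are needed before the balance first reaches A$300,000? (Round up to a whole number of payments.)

4 payments

Periodic rate r = 0.02 per year.
Ordinary annuity FV: 300,000 = 88,750 × [((1+r)^n − 1)/r].
(1+r)^n = 1 + 300,000 × r / 88,750, so n = ln(1 + 300,000·r/88,750) / ln(1+r) = 3.30.
Round up to a whole number of payments: n = 4.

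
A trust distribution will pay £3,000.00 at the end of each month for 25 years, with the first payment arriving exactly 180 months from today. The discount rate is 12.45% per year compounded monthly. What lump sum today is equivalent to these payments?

Ordinary annuity of 300 payments, first payment at period 180.
Periodic rate r = 0.1245/12 per month; n is counted in months.
The ordinary-annuity PV formula values the stream one period before the first payment (period 179); discount that back 179 periods:
PV₀ = 3,000 × [1 − (1+r)^−300] / r × (1+r)^−179 = £43,516.87

£43,516.87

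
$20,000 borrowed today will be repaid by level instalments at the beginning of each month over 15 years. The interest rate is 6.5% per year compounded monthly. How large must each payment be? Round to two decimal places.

$173.28

Level annuity due; solve PV = PMT × [(1 − (1+r)^−n)/r] × (1+r) for PMT.
Periodic rate r = 0.065/12 per month; n is counted in months.
With n = 180: PMT = 20,000 / ([(1 − (1+r)^−n)/r] × (1+r)) = $173.28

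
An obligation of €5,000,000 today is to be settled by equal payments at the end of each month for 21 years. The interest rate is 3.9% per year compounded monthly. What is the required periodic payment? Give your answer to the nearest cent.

Level ordinary annuity; solve PV = PMT × [(1 − (1+r)^−n)/r] for PMT.
Periodic rate r = 0.039/12 per month; n is counted in months.
With n = 252: PMT = 5,000,000 / ([(1 − (1+r)^−n)/r]) = €29,093.61

€29,093.61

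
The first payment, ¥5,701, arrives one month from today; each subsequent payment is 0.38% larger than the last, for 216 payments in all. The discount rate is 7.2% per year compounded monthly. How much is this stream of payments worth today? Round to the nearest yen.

Periodic rate r = 0.072/12 per month; n is counted in months.
Growing ordinary annuity: PV = PMT₁ × [1 − ((1+g)/(1+r))^n] / (r − g) = 5,701 × [1 − ((1+0.0038)/(1+r))^216] / (r − 0.0038) = ¥976,418.

¥976,418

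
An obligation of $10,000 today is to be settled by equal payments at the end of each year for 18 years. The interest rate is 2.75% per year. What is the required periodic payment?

Level ordinary annuity; solve PV = PMT × [(1 − (1+r)^−n)/r] for PMT.
Periodic rate r = 0.0275 per year.
With n = 18: PMT = 10,000 / ([(1 − (1+r)^−n)/r]) = $711.81

$711.81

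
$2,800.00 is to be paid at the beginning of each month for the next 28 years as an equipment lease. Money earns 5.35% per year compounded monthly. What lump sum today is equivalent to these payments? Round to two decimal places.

$489,326.37

This is an annuity due: 336 payments of $2,800.00 at the beginning of each month.
Periodic rate r = 0.0535/12 per month; n is counted in months.
PV = PMT × [(1 − (1+r)^−n)/r] × (1+r) = 2,800 × [1 − (1+r)^−336] / r × (1+r) = $489,326.37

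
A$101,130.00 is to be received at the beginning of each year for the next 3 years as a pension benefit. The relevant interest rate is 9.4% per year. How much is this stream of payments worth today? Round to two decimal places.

This is an annuity due: 3 payments of A$101,130.00 at the beginning of each year.
Periodic rate r = 0.094 per year.
PV = PMT × [(1 − (1+r)^−n)/r] × (1+r) = 101,130 × [1 − (1+r)^−3] / r × (1+r) = A$278,068.38

A$278,068.38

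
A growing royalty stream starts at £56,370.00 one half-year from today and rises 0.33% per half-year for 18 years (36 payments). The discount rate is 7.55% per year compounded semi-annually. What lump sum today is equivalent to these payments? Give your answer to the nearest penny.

£1,150,963.19

Periodic rate r = 0.0755/2 per half-year; n is counted in half-years.
Growing ordinary annuity: PV = PMT₁ × [1 − ((1+g)/(1+r))^n] / (r − g) = 56,370 × [1 − ((1+0.0033)/(1+r))^36] / (r − 0.0033) = £1,150,963.19.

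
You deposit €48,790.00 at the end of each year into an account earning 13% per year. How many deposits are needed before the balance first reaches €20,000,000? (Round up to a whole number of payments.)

33 payments

Periodic rate r = 0.13 per year.
Ordinary annuity FV: 20,000,000 = 48,790 × [((1+r)^n − 1)/r].
(1+r)^n = 1 + 20,000,000 × r / 48,790, so n = ln(1 + 20,000,000·r/48,790) / ln(1+r) = 32.68.
Round up to a whole number of payments: n = 33.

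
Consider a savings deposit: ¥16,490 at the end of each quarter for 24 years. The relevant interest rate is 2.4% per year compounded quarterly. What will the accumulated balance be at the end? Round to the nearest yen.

¥2,132,293

This is an ordinary annuity: 96 deposits of ¥16,490 at the end of each quarter.
Periodic rate r = 0.024/4 per quarter; n is counted in quarters.
FV = PMT × [((1+r)^n − 1)/r] = 16,490 × [(1+r)^96 − 1] / r = ¥2,132,293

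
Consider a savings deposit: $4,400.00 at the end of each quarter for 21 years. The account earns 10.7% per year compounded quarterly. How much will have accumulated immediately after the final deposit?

This is an ordinary annuity: 84 deposits of $4,400.00 at the end of each quarter.
Periodic rate r = 0.107/4 per quarter; n is counted in quarters.
FV = PMT × [((1+r)^n − 1)/r] = 4,400 × [(1+r)^84 − 1] / r = $1,346,166.81

$1,346,166.81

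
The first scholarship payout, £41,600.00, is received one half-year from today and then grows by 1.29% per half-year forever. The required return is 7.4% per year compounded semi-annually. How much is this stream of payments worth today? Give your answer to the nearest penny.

Periodic rate r = 0.074/2 per half-year.
Growing perpetuity (Gordon): PV = PMT₁ / (r − g) = 41,600 / (r − 0.0129) = £1,726,141.08.

£1,726,141.08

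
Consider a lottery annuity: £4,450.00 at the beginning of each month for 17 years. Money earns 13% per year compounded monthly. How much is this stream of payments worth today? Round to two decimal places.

£369,124.82

This is an annuity due: 204 payments of £4,450.00 at the beginning of each month.
Periodic rate r = 0.13/12 per month; n is counted in months.
PV = PMT × [(1 − (1+r)^−n)/r] × (1+r) = 4,450 × [1 − (1+r)^−204] / r × (1+r) = £369,124.82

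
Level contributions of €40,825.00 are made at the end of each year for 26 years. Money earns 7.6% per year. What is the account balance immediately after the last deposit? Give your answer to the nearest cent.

€3,070,539.24

This is an ordinary annuity: 26 deposits of €40,825.00 at the end of each year.
Periodic rate r = 0.076 per year.
FV = PMT × [((1+r)^n − 1)/r] = 40,825 × [(1+r)^26 − 1] / r = €3,070,539.24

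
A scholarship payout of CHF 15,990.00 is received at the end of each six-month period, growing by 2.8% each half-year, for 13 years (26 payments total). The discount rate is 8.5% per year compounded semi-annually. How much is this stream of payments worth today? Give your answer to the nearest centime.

CHF 336,591.01

Periodic rate r = 0.085/2 per half-year; n is counted in half-years.
Growing ordinary annuity: PV = PMT₁ × [1 − ((1+g)/(1+r))^n] / (r − g) = 15,990 × [1 − ((1+0.028)/(1+r))^26] / (r − 0.028) = CHF 336,591.01.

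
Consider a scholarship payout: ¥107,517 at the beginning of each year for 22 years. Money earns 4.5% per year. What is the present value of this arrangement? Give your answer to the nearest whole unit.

¥1,548,753

This is an annuity due: 22 payments of ¥107,517 at the beginning of each year.
Periodic rate r = 0.045 per year.
PV = PMT × [(1 − (1+r)^−n)/r] × (1+r) = 107,517 × [1 − (1+r)^−22] / r × (1+r) = ¥1,548,753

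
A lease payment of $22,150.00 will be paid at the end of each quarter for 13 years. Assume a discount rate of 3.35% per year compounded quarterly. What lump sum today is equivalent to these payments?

$930,655.90

This is an ordinary annuity: 52 payments of $22,150.00 at the end of each quarter.
Periodic rate r = 0.0335/4 per quarter; n is counted in quarters.
PV = PMT × [(1 − (1+r)^−n)/r] = 22,150 × [1 − (1+r)^−52] / r = $930,655.90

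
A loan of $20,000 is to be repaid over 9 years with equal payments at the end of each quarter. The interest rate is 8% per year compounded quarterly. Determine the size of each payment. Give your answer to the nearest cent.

Level ordinary annuity; solve PV = PMT × [(1 − (1+r)^−n)/r] for PMT.
Periodic rate r = 0.08/4 per quarter; n is counted in quarters.
With n = 36: PMT = 20,000 / ([(1 − (1+r)^−n)/r]) = $784.66

$784.66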